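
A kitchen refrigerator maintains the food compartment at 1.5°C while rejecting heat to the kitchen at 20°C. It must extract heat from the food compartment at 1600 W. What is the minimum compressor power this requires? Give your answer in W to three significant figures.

In absolute terms T_C = 274.65 K and T_H = 293.15 K, so ΔT = 18.50 K.
COP_Carnot = T_C/ΔT = 274.65/18.50 = 14.85.
Ẇ_min = Q̇/COP_Carnot = 1600/14.85 = 107.8 W.

108 W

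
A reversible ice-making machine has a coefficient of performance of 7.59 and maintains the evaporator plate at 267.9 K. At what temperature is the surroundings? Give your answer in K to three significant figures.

COP_R = T_C/(T_H − T_C) gives T_H − T_C = T_C/COP.
With T_C = 267.90 K, T_H = 267.90 × (1 + 1/7.59) = 303.20 K.

303 K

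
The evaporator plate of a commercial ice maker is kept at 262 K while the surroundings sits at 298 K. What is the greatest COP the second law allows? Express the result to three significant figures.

7.28

The reservoir spacing is ΔT = 298 − 262 = 36.00 K.
For a reversible cycle, COP_Carnot = T_C/ΔT = 262.00/36.00 = 7.278.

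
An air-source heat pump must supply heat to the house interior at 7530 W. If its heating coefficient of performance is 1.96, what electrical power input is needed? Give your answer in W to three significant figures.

Ẇ = Q̇_H/COP_HP = 7530/1.96 = 3842 W.

3840 W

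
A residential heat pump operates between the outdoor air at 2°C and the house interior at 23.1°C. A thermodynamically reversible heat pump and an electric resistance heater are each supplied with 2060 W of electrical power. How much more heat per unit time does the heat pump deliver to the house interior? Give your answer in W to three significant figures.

26900 W

In absolute terms T_C = 275.15 K and T_H = 296.25 K, so ΔT = 21.10 K.
COP_Carnot = T_H/ΔT = 296.25/21.10 = 14.04.
The heat pump delivers Q̇_H = COP × Ẇ = 28920 W; the resistance heater delivers Ẇ = 2060 W.
Extra = (COP − 1)·Ẇ = 26860 W.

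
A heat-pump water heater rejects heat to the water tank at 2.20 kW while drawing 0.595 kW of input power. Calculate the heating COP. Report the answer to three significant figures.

3.70

The first law gives Q̇_H = Q̇_C + Ẇ, so the three rates are Q̇_C = 1.605, Q̇_H = 2.200, Ẇ = 0.5950 kW.
COP_HP = Q̇_H/Ẇ = 2.200/0.5950 = 3.697.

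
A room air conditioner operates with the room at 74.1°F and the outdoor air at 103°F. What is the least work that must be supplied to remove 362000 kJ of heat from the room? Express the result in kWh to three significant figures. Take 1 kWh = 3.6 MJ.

5.44 kWh

In absolute terms T_C = 296.54 K and T_H = 312.59 K, so ΔT = 16.06 K.
The reversible limit is COP_R = T_C/ΔT = 18.47, so W_min = Q_C/COP = Q_C·ΔT/T_C.
W_min = 362000 × 16.06/296.54 = 19600 kJ = 5.444 kWh.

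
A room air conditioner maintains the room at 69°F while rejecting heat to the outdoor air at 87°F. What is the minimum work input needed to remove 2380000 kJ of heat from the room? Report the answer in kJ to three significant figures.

In absolute terms T_C = 293.71 K and T_H = 303.71 K, so ΔT = 10.00 K.
The reversible limit is COP_R = T_C/ΔT = 29.37, so W_min = Q_C/COP = Q_C·ΔT/T_C.
W_min = 2380000 × 10.00/293.71 = 81030 kJ.

81000 kJ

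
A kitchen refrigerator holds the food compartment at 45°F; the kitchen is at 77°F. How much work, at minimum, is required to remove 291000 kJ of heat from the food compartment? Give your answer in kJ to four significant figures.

In absolute terms T_C = 280.37 K and T_H = 298.15 K, so ΔT = 17.78 K.
The reversible limit is COP_R = T_C/ΔT = 15.77, so W_min = Q_C/COP = Q_C·ΔT/T_C.
W_min = 291000 × 17.78/280.37 = 18450 kJ.

18450 kJ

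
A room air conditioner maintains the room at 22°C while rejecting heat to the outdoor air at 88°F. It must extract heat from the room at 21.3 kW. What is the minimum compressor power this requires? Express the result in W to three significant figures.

658 W

In absolute terms T_C = 295.15 K and T_H = 304.26 K, so ΔT = 9.111 K.
COP_Carnot = T_C/ΔT = 295.15/9.111 = 32.39.
Ẇ_min = Q̇/COP_Carnot = 21.30/32.39 = 0.6575 kW = 657.5 W.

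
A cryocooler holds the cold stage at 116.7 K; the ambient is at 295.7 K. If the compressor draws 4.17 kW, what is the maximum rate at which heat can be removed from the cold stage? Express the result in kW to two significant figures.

The reservoir spacing is ΔT = 295.7 − 116.7 = 179.0 K.
COP_Carnot = T_C/ΔT = 116.70/179.0 = 0.6520.
Q̇_max = COP_Carnot × Ẇ = 0.6520 × 4.170 kW = 2.719 kW.

2.7 kW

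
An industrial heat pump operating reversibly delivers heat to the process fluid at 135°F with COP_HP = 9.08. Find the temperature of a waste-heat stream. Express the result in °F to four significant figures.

69.51 °F

COP_HP = T_H/(T_H − T_C) gives T_H − T_C = T_H/COP.
With T_H = 330.37 K, T_C = 330.37 × (1 − 1/9.08) = 293.99 K.
Converting, 293.99 K = 69.51°F.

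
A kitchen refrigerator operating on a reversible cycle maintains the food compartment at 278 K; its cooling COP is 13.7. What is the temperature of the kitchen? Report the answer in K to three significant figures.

298 K

COP_R = T_C/(T_H − T_C) gives T_H − T_C = T_C/COP.
With T_C = 278.00 K, T_H = 278.00 × (1 + 1/13.7) = 298.29 K.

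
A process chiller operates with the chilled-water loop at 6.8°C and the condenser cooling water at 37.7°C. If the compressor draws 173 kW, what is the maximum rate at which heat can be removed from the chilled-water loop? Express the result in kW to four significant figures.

1567 kW

In absolute terms T_C = 279.95 K and T_H = 310.85 K, so ΔT = 30.90 K.
COP_Carnot = T_C/ΔT = 279.95/30.90 = 9.060.
Q̇_max = COP_Carnot × Ẇ = 9.060 × 173.0 kW = 1567 kW.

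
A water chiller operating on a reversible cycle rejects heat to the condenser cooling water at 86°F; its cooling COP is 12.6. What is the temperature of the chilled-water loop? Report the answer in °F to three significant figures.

45.9 °F

For a Carnot refrigerator COP_R = T_C/(T_H − T_C), so T_C = COP·T_H/(1 + COP).
With T_H = 303.15 K, T_C = 12.6 × 303.15/13.60 = 280.86 K.
Converting, 280.86 K = 45.88°F.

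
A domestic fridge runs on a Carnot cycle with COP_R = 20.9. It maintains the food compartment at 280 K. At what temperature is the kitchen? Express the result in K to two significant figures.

COP_R = T_C/(T_H − T_C) gives T_H − T_C = T_C/COP.
With T_C = 280.00 K, T_H = 280.00 × (1 + 1/20.9) = 293.40 K.

290 K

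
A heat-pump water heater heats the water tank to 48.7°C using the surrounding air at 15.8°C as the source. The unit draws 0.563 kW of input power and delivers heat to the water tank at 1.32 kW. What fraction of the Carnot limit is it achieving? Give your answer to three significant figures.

COP_actual = Q̇_H/Ẇ = 1.320/0.5630 = 2.345.
In absolute terms T_C = 288.95 K and T_H = 321.85 K, so ΔT = 32.90 K.
COP_Carnot = T_H/ΔT = 321.85/32.90 = 9.783.
η_II = COP_actual/COP_Carnot = 2.345/9.783 = 0.2397.

0.240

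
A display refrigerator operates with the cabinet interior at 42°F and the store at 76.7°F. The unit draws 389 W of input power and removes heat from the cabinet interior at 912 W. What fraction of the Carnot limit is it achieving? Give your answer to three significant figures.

0.162

COP_actual = Q̇_C/Ẇ = 912.0/389.0 = 2.344.
In absolute terms T_C = 278.71 K and T_H = 297.98 K, so ΔT = 19.28 K.
COP_Carnot = T_C/ΔT = 278.71/19.28 = 14.46.
η_II = COP_actual/COP_Carnot = 2.344/14.46 = 0.1622.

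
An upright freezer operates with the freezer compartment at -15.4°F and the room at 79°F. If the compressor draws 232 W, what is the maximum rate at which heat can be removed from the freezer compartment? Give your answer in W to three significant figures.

In absolute terms T_C = 246.82 K and T_H = 299.26 K, so ΔT = 52.44 K.
COP_Carnot = T_C/ΔT = 246.82/52.44 = 4.706.
Q̇_max = COP_Carnot × Ẇ = 4.706 × 232.0 W = 1092 W.

1090 W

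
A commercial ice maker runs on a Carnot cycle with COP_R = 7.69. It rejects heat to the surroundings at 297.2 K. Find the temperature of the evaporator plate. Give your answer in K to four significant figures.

For a Carnot refrigerator COP_R = T_C/(T_H − T_C), so T_C = COP·T_H/(1 + COP).
With T_H = 297.20 K, T_C = 7.69 × 297.20/8.690 = 263.00 K.

263.0 K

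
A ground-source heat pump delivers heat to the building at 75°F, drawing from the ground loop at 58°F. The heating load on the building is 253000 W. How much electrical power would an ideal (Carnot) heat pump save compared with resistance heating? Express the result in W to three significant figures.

245000 W

In absolute terms T_C = 287.59 K and T_H = 297.04 K, so ΔT = 9.444 K.
COP_Carnot = T_H/ΔT = 297.04/9.444 = 31.45.
Resistance heating needs Ẇ_res = Q̇_H = 253000 W; the reversible heat pump needs only Ẇ_hp = Q̇_H/COP = 8044 W.
Saving = 253000 − 8044 = 245000 W.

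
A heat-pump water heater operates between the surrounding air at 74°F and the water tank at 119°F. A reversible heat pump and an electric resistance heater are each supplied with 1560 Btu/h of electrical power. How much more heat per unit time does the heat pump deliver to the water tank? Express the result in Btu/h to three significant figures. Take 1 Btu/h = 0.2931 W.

In absolute terms T_C = 296.48 K and T_H = 321.48 K, so ΔT = 25.00 K.
COP_Carnot = T_H/ΔT = 321.48/25.00 = 12.86.
The heat pump delivers Q̇_H = COP × Ẇ = 20060 Btu/h; the resistance heater delivers Ẇ = 1560 Btu/h.
Extra = (COP − 1)·Ẇ = 18500 Btu/h.

18500 Btu/h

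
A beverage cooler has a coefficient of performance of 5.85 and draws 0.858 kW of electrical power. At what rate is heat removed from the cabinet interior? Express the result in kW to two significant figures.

5.0 kW

Q̇_C = COP × Ẇ = 5.85 × 0.8580 = 5.019 kW.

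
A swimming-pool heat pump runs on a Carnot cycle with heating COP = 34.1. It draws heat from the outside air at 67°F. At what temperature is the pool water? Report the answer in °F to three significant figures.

82.9 °F

COP_HP = T_H/(T_H − T_C) rearranges to T_H = COP·T_C/(COP − 1).
With T_C = 292.59 K, T_H = 34.1 × 292.59/33.10 = 301.43 K.
Converting, 301.43 K = 82.91°F.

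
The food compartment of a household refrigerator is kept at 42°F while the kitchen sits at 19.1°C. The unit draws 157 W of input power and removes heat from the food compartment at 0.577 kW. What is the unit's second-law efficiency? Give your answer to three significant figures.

Converting, Q̇_C = 0.5770 kW = 577.0 W, so COP_actual = Q̇_C/Ẇ = 577.0/157.0 = 3.675.
In absolute terms T_C = 278.71 K and T_H = 292.25 K, so ΔT = 13.54 K.
COP_Carnot = T_C/ΔT = 278.71/13.54 = 20.58.
η_II = COP_actual/COP_Carnot = 3.675/20.58 = 0.1786.

0.179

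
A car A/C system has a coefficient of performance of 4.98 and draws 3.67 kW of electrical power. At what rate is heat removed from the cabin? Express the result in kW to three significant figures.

18.3 kW

Q̇_C = COP × Ẇ = 4.98 × 3.670 = 18.28 kW.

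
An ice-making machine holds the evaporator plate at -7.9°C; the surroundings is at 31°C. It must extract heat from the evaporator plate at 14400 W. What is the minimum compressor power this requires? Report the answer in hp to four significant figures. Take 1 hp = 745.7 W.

2.832 hp

In absolute terms T_C = 265.25 K and T_H = 304.15 K, so ΔT = 38.90 K.
COP_Carnot = T_C/ΔT = 265.25/38.90 = 6.819.
Ẇ_min = Q̇/COP_Carnot = 14400/6.819 = 2112 W = 2.832 hp.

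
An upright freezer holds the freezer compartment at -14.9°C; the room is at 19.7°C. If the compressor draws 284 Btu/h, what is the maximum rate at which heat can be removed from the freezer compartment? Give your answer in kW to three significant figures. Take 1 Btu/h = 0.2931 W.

0.621 kW

In absolute terms T_C = 258.25 K and T_H = 292.85 K, so ΔT = 34.60 K.
COP_Carnot = T_C/ΔT = 258.25/34.60 = 7.464.
Q̇_max = COP_Carnot × Ẇ = 7.464 × 284.0 Btu/h = 2120 Btu/h = 0.6213 kW.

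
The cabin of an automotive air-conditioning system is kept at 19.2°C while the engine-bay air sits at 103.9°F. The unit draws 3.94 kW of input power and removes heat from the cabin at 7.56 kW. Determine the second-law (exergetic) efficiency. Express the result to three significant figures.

0.136

COP_actual = Q̇_C/Ẇ = 7.560/3.940 = 1.919.
In absolute terms T_C = 292.35 K and T_H = 313.09 K, so ΔT = 20.74 K.
COP_Carnot = T_C/ΔT = 292.35/20.74 = 14.09.
η_II = COP_actual/COP_Carnot = 1.919/14.09 = 0.1362.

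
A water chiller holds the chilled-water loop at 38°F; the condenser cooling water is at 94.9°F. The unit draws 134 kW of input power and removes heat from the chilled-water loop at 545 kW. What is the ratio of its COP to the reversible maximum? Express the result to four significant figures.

COP_actual = Q̇_C/Ẇ = 545.0/134.0 = 4.067.
In absolute terms T_C = 276.48 K and T_H = 308.09 K, so ΔT = 31.61 K.
COP_Carnot = T_C/ΔT = 276.48/31.61 = 8.746.
η_II = COP_actual/COP_Carnot = 4.067/8.746 = 0.4650.

0.4650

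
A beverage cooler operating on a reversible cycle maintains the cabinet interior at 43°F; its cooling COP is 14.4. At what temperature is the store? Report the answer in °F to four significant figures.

77.91 °F

COP_R = T_C/(T_H − T_C) gives T_H − T_C = T_C/COP.
With T_C = 279.26 K, T_H = 279.26 × (1 + 1/14.4) = 298.65 K.
Converting, 298.65 K = 77.91°F.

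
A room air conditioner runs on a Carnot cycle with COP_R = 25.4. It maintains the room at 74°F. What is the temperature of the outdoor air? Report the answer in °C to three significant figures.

35.0 °C

COP_R = T_C/(T_H − T_C) gives T_H − T_C = T_C/COP.
With T_C = 296.48 K, T_H = 296.48 × (1 + 1/25.4) = 308.16 K.
Converting, 308.16 K = 35.01°C.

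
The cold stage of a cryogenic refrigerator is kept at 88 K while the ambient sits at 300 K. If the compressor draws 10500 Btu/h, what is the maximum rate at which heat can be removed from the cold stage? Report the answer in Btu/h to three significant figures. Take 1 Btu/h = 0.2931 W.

The reservoir spacing is ΔT = 300 − 88 = 212.0 K.
COP_Carnot = T_C/ΔT = 88.00/212.0 = 0.4151.
Q̇_max = COP_Carnot × Ẇ = 0.4151 × 10500 Btu/h = 4358 Btu/h.

4360 Btu/h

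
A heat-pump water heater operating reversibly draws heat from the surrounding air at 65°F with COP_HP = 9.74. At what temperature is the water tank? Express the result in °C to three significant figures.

COP_HP = T_H/(T_H − T_C) rearranges to T_H = COP·T_C/(COP − 1).
With T_C = 291.48 K, T_H = 9.74 × 291.48/8.740 = 324.83 K.
Converting, 324.83 K = 51.68°C.

51.7 °C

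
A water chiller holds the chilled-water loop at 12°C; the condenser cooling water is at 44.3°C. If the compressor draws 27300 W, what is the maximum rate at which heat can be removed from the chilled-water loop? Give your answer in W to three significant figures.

241000 W

In absolute terms T_C = 285.15 K and T_H = 317.45 K, so ΔT = 32.30 K.
COP_Carnot = T_C/ΔT = 285.15/32.30 = 8.828.
Q̇_max = COP_Carnot × Ẇ = 8.828 × 27300 W = 241000 W.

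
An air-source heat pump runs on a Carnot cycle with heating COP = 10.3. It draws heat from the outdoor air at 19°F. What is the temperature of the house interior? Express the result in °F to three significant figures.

COP_HP = T_H/(T_H − T_C) rearranges to T_H = COP·T_C/(COP − 1).
With T_C = 265.93 K, T_H = 10.3 × 265.93/9.300 = 294.52 K.
Converting, 294.52 K = 70.47°F.

70.5 °F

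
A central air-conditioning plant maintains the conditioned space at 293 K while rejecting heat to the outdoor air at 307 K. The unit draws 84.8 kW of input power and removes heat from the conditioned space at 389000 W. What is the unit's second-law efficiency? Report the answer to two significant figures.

Converting, Q̇_C = 389000 W = 389.0 kW, so COP_actual = Q̇_C/Ẇ = 389.0/84.80 = 4.587.
The reservoir spacing is ΔT = 307 − 293 = 14.00 K.
COP_Carnot = T_C/ΔT = 293.00/14.00 = 20.93.
η_II = COP_actual/COP_Carnot = 4.587/20.93 = 0.2192.

0.22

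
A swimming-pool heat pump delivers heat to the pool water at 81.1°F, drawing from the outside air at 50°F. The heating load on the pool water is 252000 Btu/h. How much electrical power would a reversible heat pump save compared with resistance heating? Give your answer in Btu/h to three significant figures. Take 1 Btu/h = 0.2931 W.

238000 Btu/h

In absolute terms T_C = 283.15 K and T_H = 300.43 K, so ΔT = 17.28 K.
COP_Carnot = T_H/ΔT = 300.43/17.28 = 17.39.
Resistance heating needs Ẇ_res = Q̇_H = 252000 Btu/h; the reversible heat pump needs only Ẇ_hp = Q̇_H/COP = 14490 Btu/h.
Saving = 252000 − 14490 = 237500 Btu/h.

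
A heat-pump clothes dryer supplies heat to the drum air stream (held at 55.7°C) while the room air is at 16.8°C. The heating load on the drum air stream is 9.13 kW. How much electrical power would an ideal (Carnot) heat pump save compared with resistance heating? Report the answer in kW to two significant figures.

In absolute terms T_C = 289.95 K and T_H = 328.85 K, so ΔT = 38.90 K.
COP_Carnot = T_H/ΔT = 328.85/38.90 = 8.454.
Resistance heating needs Ẇ_res = Q̇_H = 9.130 kW; the reversible heat pump needs only Ẇ_hp = Q̇_H/COP = 1.080 kW.
Saving = 9.130 − 1.080 = 8.050 kW.

8.1 kW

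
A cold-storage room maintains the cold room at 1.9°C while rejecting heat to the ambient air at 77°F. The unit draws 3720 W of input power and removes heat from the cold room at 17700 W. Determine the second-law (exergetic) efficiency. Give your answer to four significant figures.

COP_actual = Q̇_C/Ẇ = 17700/3720 = 4.758.
In absolute terms T_C = 275.05 K and T_H = 298.15 K, so ΔT = 23.10 K.
COP_Carnot = T_C/ΔT = 275.05/23.10 = 11.91.
η_II = COP_actual/COP_Carnot = 4.758/11.91 = 0.3996.

0.3996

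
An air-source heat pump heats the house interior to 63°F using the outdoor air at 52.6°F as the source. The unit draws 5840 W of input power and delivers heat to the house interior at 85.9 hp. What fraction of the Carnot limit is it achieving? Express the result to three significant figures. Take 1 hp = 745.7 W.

Converting, Q̇_H = 85.90 hp = 64060 W, so COP_actual = Q̇_H/Ẇ = 64060/5840 = 10.97.
In absolute terms T_C = 284.59 K and T_H = 290.37 K, so ΔT = 5.778 K.
COP_Carnot = T_H/ΔT = 290.37/5.778 = 50.26.
η_II = COP_actual/COP_Carnot = 10.97/50.26 = 0.2182.

0.218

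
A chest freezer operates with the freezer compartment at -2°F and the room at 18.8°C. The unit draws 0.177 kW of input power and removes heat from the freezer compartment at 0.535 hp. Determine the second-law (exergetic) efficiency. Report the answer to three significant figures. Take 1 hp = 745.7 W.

0.334

Converting, Q̇_C = 0.5350 hp = 0.3989 kW, so COP_actual = Q̇_C/Ẇ = 0.3989/0.1770 = 2.254.
In absolute terms T_C = 254.26 K and T_H = 291.95 K, so ΔT = 37.69 K.
COP_Carnot = T_C/ΔT = 254.26/37.69 = 6.746.
η_II = COP_actual/COP_Carnot = 2.254/6.746 = 0.3341.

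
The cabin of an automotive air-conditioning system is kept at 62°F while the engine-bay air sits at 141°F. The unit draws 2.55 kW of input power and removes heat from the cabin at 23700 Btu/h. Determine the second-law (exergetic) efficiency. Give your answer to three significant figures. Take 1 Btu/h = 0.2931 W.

0.413

Converting, Q̇_C = 23700 Btu/h = 6.946 kW, so COP_actual = Q̇_C/Ẇ = 6.946/2.550 = 2.724.
In absolute terms T_C = 289.82 K and T_H = 333.71 K, so ΔT = 43.89 K.
COP_Carnot = T_C/ΔT = 289.82/43.89 = 6.603.
η_II = COP_actual/COP_Carnot = 2.724/6.603 = 0.4125.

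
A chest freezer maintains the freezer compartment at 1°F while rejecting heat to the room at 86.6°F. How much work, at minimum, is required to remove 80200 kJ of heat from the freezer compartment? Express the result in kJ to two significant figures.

15000 kJ

In absolute terms T_C = 255.93 K and T_H = 303.48 K, so ΔT = 47.56 K.
The reversible limit is COP_R = T_C/ΔT = 5.382, so W_min = Q_C/COP = Q_C·ΔT/T_C.
W_min = 80200 × 47.56/255.93 = 14900 kJ.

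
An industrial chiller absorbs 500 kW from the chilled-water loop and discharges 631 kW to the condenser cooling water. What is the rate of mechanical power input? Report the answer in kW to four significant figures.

For a cyclic device the first law requires Q̇_H = Q̇_C + Ẇ.
Ẇ = Q̇_H − Q̇_C = 131.0 kW.

131.0 kW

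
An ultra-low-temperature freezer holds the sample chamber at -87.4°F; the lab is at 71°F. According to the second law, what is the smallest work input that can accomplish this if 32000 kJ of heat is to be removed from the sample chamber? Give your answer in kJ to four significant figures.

13620 kJ

In absolute terms T_C = 206.82 K and T_H = 294.82 K, so ΔT = 88.00 K.
The reversible limit is COP_R = T_C/ΔT = 2.350, so W_min = Q_C/COP = Q_C·ΔT/T_C.
W_min = 32000 × 88.00/206.82 = 13620 kJ.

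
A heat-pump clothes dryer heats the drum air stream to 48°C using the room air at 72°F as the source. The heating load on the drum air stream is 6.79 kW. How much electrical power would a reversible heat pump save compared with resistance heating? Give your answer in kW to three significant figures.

6.24 kW

In absolute terms T_C = 295.37 K and T_H = 321.15 K, so ΔT = 25.78 K.
COP_Carnot = T_H/ΔT = 321.15/25.78 = 12.46.
Resistance heating needs Ẇ_res = Q̇_H = 6.790 kW; the reversible heat pump needs only Ẇ_hp = Q̇_H/COP = 0.5450 kW.
Saving = 6.790 − 0.5450 = 6.245 kW.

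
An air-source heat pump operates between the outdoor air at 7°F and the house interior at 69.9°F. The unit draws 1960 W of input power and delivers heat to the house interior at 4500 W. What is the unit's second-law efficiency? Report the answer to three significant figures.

0.273

COP_actual = Q̇_H/Ẇ = 4500/1960 = 2.296.
In absolute terms T_C = 259.26 K and T_H = 294.21 K, so ΔT = 34.94 K.
COP_Carnot = T_H/ΔT = 294.21/34.94 = 8.419.
η_II = COP_actual/COP_Carnot = 2.296/8.419 = 0.2727.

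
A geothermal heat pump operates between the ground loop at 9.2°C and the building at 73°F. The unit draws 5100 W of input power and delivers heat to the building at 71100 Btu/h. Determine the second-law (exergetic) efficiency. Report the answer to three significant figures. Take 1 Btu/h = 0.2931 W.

0.187

Converting, Q̇_H = 71100 Btu/h = 20840 W, so COP_actual = Q̇_H/Ẇ = 20840/5100 = 4.086.
In absolute terms T_C = 282.35 K and T_H = 295.93 K, so ΔT = 13.58 K.
COP_Carnot = T_H/ΔT = 295.93/13.58 = 21.80.
η_II = COP_actual/COP_Carnot = 4.086/21.80 = 0.1875.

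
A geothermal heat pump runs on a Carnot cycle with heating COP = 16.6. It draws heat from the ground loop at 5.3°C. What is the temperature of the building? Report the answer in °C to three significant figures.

COP_HP = T_H/(T_H − T_C) rearranges to T_H = COP·T_C/(COP − 1).
With T_C = 278.45 K, T_H = 16.6 × 278.45/15.60 = 296.30 K.
Converting, 296.30 K = 23.15°C.

23.1 °C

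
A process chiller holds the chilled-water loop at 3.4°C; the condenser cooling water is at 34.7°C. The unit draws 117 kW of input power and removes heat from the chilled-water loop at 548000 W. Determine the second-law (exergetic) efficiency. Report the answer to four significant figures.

Converting, Q̇_C = 548000 W = 548.0 kW, so COP_actual = Q̇_C/Ẇ = 548.0/117.0 = 4.684.
In absolute terms T_C = 276.55 K and T_H = 307.85 K, so ΔT = 31.30 K.
COP_Carnot = T_C/ΔT = 276.55/31.30 = 8.835.
η_II = COP_actual/COP_Carnot = 4.684/8.835 = 0.5301.

0.5301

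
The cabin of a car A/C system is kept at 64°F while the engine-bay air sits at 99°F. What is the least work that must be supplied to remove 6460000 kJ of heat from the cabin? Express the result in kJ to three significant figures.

432000 kJ

In absolute terms T_C = 290.93 K and T_H = 310.37 K, so ΔT = 19.44 K.
The reversible limit is COP_R = T_C/ΔT = 14.96, so W_min = Q_C/COP = Q_C·ΔT/T_C.
W_min = 6460000 × 19.44/290.93 = 431800 kJ.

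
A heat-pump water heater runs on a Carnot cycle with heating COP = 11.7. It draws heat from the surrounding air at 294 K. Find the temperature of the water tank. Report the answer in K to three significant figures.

321 K

COP_HP = T_H/(T_H − T_C) rearranges to T_H = COP·T_C/(COP − 1).
With T_C = 294.00 K, T_H = 11.7 × 294.00/10.70 = 321.48 K.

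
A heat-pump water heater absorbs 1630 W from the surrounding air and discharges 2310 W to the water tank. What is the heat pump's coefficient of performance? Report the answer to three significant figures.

The first law gives Q̇_H = Q̇_C + Ẇ, so the three rates are Q̇_C = 1630, Q̇_H = 2310, Ẇ = 680.0 W.
COP_HP = Q̇_H/Ẇ = 2310/680.0 = 3.397.

3.40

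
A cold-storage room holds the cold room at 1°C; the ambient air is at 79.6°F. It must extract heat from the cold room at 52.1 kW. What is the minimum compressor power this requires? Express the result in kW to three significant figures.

In absolute terms T_C = 274.15 K and T_H = 299.59 K, so ΔT = 25.44 K.
COP_Carnot = T_C/ΔT = 274.15/25.44 = 10.77.
Ẇ_min = Q̇/COP_Carnot = 52.10/10.77 = 4.836 kW.

4.84 kW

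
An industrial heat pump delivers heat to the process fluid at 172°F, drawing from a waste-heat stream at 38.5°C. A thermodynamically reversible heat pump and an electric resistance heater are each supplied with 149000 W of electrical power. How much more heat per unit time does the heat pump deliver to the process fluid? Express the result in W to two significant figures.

In absolute terms T_C = 311.65 K and T_H = 350.93 K, so ΔT = 39.28 K.
COP_Carnot = T_H/ΔT = 350.93/39.28 = 8.935.
The heat pump delivers Q̇_H = COP × Ẇ = 1331000 W; the resistance heater delivers Ẇ = 149000 W.
Extra = (COP − 1)·Ẇ = 1182000 W.

1200000 W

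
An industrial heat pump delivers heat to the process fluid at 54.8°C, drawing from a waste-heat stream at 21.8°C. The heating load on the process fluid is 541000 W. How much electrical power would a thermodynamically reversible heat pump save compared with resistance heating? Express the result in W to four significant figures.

In absolute terms T_C = 294.95 K and T_H = 327.95 K, so ΔT = 33.00 K.
COP_Carnot = T_H/ΔT = 327.95/33.00 = 9.938.
Resistance heating needs Ẇ_res = Q̇_H = 541000 W; the reversible heat pump needs only Ẇ_hp = Q̇_H/COP = 54440 W.
Saving = 541000 − 54440 = 486600 W.

486600 W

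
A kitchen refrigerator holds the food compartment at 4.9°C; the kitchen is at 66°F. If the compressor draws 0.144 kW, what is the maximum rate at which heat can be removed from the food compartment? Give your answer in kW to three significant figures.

2.86 kW

In absolute terms T_C = 278.05 K and T_H = 292.04 K, so ΔT = 13.99 K.
COP_Carnot = T_C/ΔT = 278.05/13.99 = 19.88.
Q̇_max = COP_Carnot × Ẇ = 19.88 × 0.1440 kW = 2.862 kW.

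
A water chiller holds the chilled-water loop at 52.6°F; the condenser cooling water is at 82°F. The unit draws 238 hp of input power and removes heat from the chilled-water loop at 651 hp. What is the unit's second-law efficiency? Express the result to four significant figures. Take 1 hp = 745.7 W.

0.1570

COP_actual = Q̇_C/Ẇ = 651.0/238.0 = 2.735.
In absolute terms T_C = 284.59 K and T_H = 300.93 K, so ΔT = 16.33 K.
COP_Carnot = T_C/ΔT = 284.59/16.33 = 17.42.
η_II = COP_actual/COP_Carnot = 2.735/17.42 = 0.1570.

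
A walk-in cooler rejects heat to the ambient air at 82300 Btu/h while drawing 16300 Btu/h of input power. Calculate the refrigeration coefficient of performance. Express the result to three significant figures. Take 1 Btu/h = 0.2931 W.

4.05

The first law gives Q̇_H = Q̇_C + Ẇ, so the three rates are Q̇_C = 66000, Q̇_H = 82300, Ẇ = 16300 Btu/h.
COP_R = Q̇_C/Ẇ = 66000/16300 = 4.049.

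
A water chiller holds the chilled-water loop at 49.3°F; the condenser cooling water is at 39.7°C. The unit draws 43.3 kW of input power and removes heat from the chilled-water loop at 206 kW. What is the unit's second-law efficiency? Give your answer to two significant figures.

COP_actual = Q̇_C/Ẇ = 206.0/43.30 = 4.758.
In absolute terms T_C = 282.76 K and T_H = 312.85 K, so ΔT = 30.09 K.
COP_Carnot = T_C/ΔT = 282.76/30.09 = 9.398.
η_II = COP_actual/COP_Carnot = 4.758/9.398 = 0.5063.

0.51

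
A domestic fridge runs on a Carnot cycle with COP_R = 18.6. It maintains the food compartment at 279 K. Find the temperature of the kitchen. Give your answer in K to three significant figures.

294 K

COP_R = T_C/(T_H − T_C) gives T_H − T_C = T_C/COP.
With T_C = 279.00 K, T_H = 279.00 × (1 + 1/18.6) = 294.00 K.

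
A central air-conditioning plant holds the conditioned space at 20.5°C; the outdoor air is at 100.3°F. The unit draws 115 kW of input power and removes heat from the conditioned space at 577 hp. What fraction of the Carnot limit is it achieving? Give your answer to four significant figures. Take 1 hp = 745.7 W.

Converting, Q̇_C = 577.0 hp = 430.3 kW, so COP_actual = Q̇_C/Ẇ = 430.3/115.0 = 3.741.
In absolute terms T_C = 293.65 K and T_H = 311.09 K, so ΔT = 17.44 K.
COP_Carnot = T_C/ΔT = 293.65/17.44 = 16.83.
η_II = COP_actual/COP_Carnot = 3.741/16.83 = 0.2223.

0.2223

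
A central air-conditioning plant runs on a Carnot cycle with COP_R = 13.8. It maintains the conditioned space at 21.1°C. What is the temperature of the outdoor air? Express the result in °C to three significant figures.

COP_R = T_C/(T_H − T_C) gives T_H − T_C = T_C/COP.
With T_C = 294.25 K, T_H = 294.25 × (1 + 1/13.8) = 315.57 K.
Converting, 315.57 K = 42.42°C.

42.4 °C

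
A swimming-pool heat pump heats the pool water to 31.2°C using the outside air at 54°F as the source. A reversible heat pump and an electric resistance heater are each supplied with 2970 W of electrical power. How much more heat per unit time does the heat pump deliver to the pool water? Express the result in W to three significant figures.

In absolute terms T_C = 285.37 K and T_H = 304.35 K, so ΔT = 18.98 K.
COP_Carnot = T_H/ΔT = 304.35/18.98 = 16.04.
The heat pump delivers Q̇_H = COP × Ẇ = 47630 W; the resistance heater delivers Ẇ = 2970 W.
Extra = (COP − 1)·Ẇ = 44660 W.

44700 W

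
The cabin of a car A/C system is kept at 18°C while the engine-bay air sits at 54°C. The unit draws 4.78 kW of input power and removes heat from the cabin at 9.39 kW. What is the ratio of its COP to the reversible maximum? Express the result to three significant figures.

0.243

COP_actual = Q̇_C/Ẇ = 9.390/4.780 = 1.964.
In absolute terms T_C = 291.15 K and T_H = 327.15 K, so ΔT = 36.00 K.
COP_Carnot = T_C/ΔT = 291.15/36.00 = 8.088.
η_II = COP_actual/COP_Carnot = 1.964/8.088 = 0.2429.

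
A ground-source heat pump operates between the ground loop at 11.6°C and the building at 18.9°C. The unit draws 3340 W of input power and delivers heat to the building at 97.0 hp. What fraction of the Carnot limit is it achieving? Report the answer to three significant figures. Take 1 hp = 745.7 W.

Converting, Q̇_H = 97.00 hp = 72330 W, so COP_actual = Q̇_H/Ẇ = 72330/3340 = 21.66.
In absolute terms T_C = 284.75 K and T_H = 292.05 K, so ΔT = 7.300 K.
COP_Carnot = T_H/ΔT = 292.05/7.300 = 40.01.
η_II = COP_actual/COP_Carnot = 21.66/40.01 = 0.5413.

0.541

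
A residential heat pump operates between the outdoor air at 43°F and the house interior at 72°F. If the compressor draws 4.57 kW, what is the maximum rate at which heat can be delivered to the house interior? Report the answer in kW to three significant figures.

83.8 kW

In absolute terms T_C = 279.26 K and T_H = 295.37 K, so ΔT = 16.11 K.
COP_Carnot = T_H/ΔT = 295.37/16.11 = 18.33.
Q̇_max = COP_Carnot × Ẇ = 18.33 × 4.570 kW = 83.78 kW.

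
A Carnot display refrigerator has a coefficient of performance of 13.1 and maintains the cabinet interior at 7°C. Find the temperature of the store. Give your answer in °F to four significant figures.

COP_R = T_C/(T_H − T_C) gives T_H − T_C = T_C/COP.
With T_C = 280.15 K, T_H = 280.15 × (1 + 1/13.1) = 301.54 K.
Converting, 301.54 K = 83.09°F.

83.09 °F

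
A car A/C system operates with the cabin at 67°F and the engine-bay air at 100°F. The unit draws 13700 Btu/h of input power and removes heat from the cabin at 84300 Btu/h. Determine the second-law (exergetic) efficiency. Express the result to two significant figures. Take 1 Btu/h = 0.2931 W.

0.39

COP_actual = Q̇_C/Ẇ = 84300/13700 = 6.153.
In absolute terms T_C = 292.59 K and T_H = 310.93 K, so ΔT = 18.33 K.
COP_Carnot = T_C/ΔT = 292.59/18.33 = 15.96.
η_II = COP_actual/COP_Carnot = 6.153/15.96 = 0.3856.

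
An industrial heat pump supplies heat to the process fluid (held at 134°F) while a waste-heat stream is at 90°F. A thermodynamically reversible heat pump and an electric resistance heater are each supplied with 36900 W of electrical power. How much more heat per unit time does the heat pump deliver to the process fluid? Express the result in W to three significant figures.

461000 W

In absolute terms T_C = 305.37 K and T_H = 329.82 K, so ΔT = 24.44 K.
COP_Carnot = T_H/ΔT = 329.82/24.44 = 13.49.
The heat pump delivers Q̇_H = COP × Ẇ = 497900 W; the resistance heater delivers Ẇ = 36900 W.
Extra = (COP − 1)·Ẇ = 461000 W.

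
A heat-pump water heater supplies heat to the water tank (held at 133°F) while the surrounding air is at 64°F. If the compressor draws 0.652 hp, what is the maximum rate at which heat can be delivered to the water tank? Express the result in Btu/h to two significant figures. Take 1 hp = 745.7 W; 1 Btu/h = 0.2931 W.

In absolute terms T_C = 290.93 K and T_H = 329.26 K, so ΔT = 38.33 K.
COP_Carnot = T_H/ΔT = 329.26/38.33 = 8.589.
Q̇_max = COP_Carnot × Ẇ = 8.589 × 0.6520 hp = 5.600 hp = 14250 Btu/h.

14000 Btu/h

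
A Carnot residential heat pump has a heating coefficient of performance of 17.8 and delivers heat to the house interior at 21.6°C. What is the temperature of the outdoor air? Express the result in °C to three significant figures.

5.04 °C

COP_HP = T_H/(T_H − T_C) gives T_H − T_C = T_H/COP.
With T_H = 294.75 K, T_C = 294.75 × (1 − 1/17.8) = 278.19 K.
Converting, 278.19 K = 5.04°C.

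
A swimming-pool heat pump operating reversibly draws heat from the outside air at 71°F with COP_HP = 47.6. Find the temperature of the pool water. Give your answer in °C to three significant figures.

28.0 °C

COP_HP = T_H/(T_H − T_C) rearranges to T_H = COP·T_C/(COP − 1).
With T_C = 294.82 K, T_H = 47.6 × 294.82/46.60 = 301.14 K.
Converting, 301.14 K = 27.99°C.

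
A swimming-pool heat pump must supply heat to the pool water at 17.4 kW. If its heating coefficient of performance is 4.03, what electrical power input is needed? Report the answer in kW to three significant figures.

4.32 kW

Ẇ = Q̇_H/COP_HP = 17.40/4.03 = 4.318 kW.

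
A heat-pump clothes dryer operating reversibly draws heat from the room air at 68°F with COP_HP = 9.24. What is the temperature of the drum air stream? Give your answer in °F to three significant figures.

COP_HP = T_H/(T_H − T_C) rearranges to T_H = COP·T_C/(COP − 1).
With T_C = 293.15 K, T_H = 9.24 × 293.15/8.240 = 328.73 K.
Converting, 328.73 K = 132.04°F.

132 °F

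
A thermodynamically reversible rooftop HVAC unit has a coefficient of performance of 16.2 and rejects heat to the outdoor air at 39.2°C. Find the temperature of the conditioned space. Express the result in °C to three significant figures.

For a Carnot refrigerator COP_R = T_C/(T_H − T_C), so T_C = COP·T_H/(1 + COP).
With T_H = 312.35 K, T_C = 16.2 × 312.35/17.20 = 294.19 K.
Converting, 294.19 K = 21.04°C.

21.0 °C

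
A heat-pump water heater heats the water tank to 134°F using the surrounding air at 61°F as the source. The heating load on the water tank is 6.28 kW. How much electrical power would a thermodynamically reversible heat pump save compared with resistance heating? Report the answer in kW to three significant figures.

5.51 kW

In absolute terms T_C = 289.26 K and T_H = 329.82 K, so ΔT = 40.56 K.
COP_Carnot = T_H/ΔT = 329.82/40.56 = 8.132.
Resistance heating needs Ẇ_res = Q̇_H = 6.280 kW; the reversible heat pump needs only Ẇ_hp = Q̇_H/COP = 0.7722 kW.
Saving = 6.280 − 0.7722 = 5.508 kW.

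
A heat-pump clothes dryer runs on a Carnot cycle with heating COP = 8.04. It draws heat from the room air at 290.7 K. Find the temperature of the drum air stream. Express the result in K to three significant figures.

COP_HP = T_H/(T_H − T_C) rearranges to T_H = COP·T_C/(COP − 1).
With T_C = 290.70 K, T_H = 8.04 × 290.70/7.040 = 331.99 K.

332 K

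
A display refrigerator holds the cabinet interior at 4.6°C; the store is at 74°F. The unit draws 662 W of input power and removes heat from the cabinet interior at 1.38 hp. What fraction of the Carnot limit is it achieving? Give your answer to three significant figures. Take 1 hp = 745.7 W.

Converting, Q̇_C = 1.380 hp = 1029 W, so COP_actual = Q̇_C/Ẇ = 1029/662.0 = 1.554.
In absolute terms T_C = 277.75 K and T_H = 296.48 K, so ΔT = 18.73 K.
COP_Carnot = T_C/ΔT = 277.75/18.73 = 14.83.
η_II = COP_actual/COP_Carnot = 1.554/14.83 = 0.1048.

0.105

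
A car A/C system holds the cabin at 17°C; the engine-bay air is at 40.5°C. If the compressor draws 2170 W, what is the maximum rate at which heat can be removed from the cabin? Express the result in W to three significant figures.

26800 W

In absolute terms T_C = 290.15 K and T_H = 313.65 K, so ΔT = 23.50 K.
COP_Carnot = T_C/ΔT = 290.15/23.50 = 12.35.
Q̇_max = COP_Carnot × Ẇ = 12.35 × 2170 W = 26790 W.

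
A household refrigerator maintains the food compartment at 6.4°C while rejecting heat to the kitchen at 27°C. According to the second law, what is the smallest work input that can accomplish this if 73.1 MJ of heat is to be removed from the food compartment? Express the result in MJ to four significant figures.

In absolute terms T_C = 279.55 K and T_H = 300.15 K, so ΔT = 20.60 K.
The reversible limit is COP_R = T_C/ΔT = 13.57, so W_min = Q_C/COP = Q_C·ΔT/T_C.
W_min = 73.10 × 20.60/279.55 = 5.387 MJ.

5.387 MJ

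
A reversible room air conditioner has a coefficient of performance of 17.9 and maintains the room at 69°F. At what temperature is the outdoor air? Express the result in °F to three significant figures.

COP_R = T_C/(T_H − T_C) gives T_H − T_C = T_C/COP.
With T_C = 293.71 K, T_H = 293.71 × (1 + 1/17.9) = 310.11 K.
Converting, 310.11 K = 98.53°F.

98.5 °F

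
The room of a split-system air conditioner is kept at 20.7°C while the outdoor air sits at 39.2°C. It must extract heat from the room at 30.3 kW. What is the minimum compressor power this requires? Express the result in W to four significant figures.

In absolute terms T_C = 293.85 K and T_H = 312.35 K, so ΔT = 18.50 K.
COP_Carnot = T_C/ΔT = 293.85/18.50 = 15.88.
Ẇ_min = Q̇/COP_Carnot = 30.30/15.88 = 1.908 kW = 1908 W.

1908 W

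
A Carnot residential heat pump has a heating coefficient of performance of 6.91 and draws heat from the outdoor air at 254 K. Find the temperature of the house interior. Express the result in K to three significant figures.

COP_HP = T_H/(T_H − T_C) rearranges to T_H = COP·T_C/(COP − 1).
With T_C = 254.00 K, T_H = 6.91 × 254.00/5.910 = 296.98 K.

297 K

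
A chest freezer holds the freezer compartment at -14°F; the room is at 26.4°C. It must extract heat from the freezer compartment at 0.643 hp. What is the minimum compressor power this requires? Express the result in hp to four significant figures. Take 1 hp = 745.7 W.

0.1349 hp

In absolute terms T_C = 247.59 K and T_H = 299.55 K, so ΔT = 51.96 K.
COP_Carnot = T_C/ΔT = 247.59/51.96 = 4.766.
Ẇ_min = Q̇/COP_Carnot = 0.6430/4.766 = 0.1349 hp.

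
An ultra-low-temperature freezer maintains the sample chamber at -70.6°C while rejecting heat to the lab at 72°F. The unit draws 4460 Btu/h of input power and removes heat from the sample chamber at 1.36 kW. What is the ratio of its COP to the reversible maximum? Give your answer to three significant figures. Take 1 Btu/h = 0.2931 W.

Converting, Q̇_C = 1.360 kW = 4640 Btu/h, so COP_actual = Q̇_C/Ẇ = 4640/4460 = 1.040.
In absolute terms T_C = 202.55 K and T_H = 295.37 K, so ΔT = 92.82 K.
COP_Carnot = T_C/ΔT = 202.55/92.82 = 2.182.
η_II = COP_actual/COP_Carnot = 1.040/2.182 = 0.4768.

0.477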